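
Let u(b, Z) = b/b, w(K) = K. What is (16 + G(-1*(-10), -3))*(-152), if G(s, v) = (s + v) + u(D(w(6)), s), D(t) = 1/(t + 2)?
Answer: -3648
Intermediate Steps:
D(t) = 1/(2 + t)
u(b, Z) = 1
G(s, v) = 1 + s + v (G(s, v) = (s + v) + 1 = 1 + s + v)
(16 + G(-1*(-10), -3))*(-152) = (16 + (1 - 1*(-10) - 3))*(-152) = (16 + (1 + 10 - 3))*(-152) = (16 + 8)*(-152) = 24*(-152) = -3648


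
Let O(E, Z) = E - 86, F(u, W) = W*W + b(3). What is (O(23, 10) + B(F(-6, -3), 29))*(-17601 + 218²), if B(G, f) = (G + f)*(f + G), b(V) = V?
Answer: 48415414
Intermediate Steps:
F(u, W) = 3 + W² (F(u, W) = W*W + 3 = W² + 3 = 3 + W²)
B(G, f) = (G + f)² (B(G, f) = (G + f)*(G + f) = (G + f)²)
O(E, Z) = -86 + E
(O(23, 10) + B(F(-6, -3), 29))*(-17601 + 218²) = ((-86 + 23) + ((3 + (-3)²) + 29)²)*(-17601 + 218²) = (-63 + ((3 + 9) + 29)²)*(-17601 + 47524) = (-63 + (12 + 29)²)*29923 = (-63 + 41²)*29923 = (-63 + 1681)*29923 = 1618*29923 = 48415414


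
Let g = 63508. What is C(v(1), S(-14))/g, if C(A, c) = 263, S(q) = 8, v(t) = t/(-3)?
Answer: 263/63508 ≈ 0.0041412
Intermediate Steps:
v(t) = -t/3 (v(t) = t*(-⅓) = -t/3)
C(v(1), S(-14))/g = 263/63508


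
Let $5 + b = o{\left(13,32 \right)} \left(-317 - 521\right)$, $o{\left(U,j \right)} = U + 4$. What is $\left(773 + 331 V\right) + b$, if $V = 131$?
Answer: $29883$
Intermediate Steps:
$o{\left(U,j \right)} = 4 + U$
$b = -14251$ ($b = -5 + \left(4 + 13\right) \left(-317 - 521\right) = -5 + 17 \left(-838\right) = -5 - 14246 = -14251$)
$\left(773 + 331 V\right) + b = \left(773 + 331 \cdot 131\right) - 14251 = \left(773 + 43361\right) - 14251 = 44134 - 14251 = 29883$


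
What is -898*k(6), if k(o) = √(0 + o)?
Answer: -898*√6 ≈ -2199.6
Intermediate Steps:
k(o) = √o
-898*k(6) = -898*√6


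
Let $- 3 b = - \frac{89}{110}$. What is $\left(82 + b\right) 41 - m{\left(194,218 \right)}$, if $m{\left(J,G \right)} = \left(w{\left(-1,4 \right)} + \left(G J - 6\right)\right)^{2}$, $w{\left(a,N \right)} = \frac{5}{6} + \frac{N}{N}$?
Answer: $- \frac{3540749800441}{1980} \approx -1.7883 \cdot 10^{9}$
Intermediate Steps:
$w{\left(a,N \right)} = \frac{11}{6}$ ($w{\left(a,N \right)} = 5 \cdot \frac{1}{6} + 1 = \frac{5}{6} + 1 = \frac{11}{6}$)
$b = \frac{89}{330}$ ($b = - \frac{\left(-89\right) \frac{1}{110}}{3} = \left(- \frac{1}{3}\right) \left(- \frac{89}{110}\right) = \frac{89}{330} \approx 0.2697$)
$m{\left(J,G \right)} = \left(- \frac{25}{6} + G J\right)^{2}$ ($m{\left(J,G \right)} = \left(\frac{11}{6} + \left(G J - 6\right)\right)^{2} = \left(\frac{11}{6} + \left(-6 + G J\right)\right)^{2} = \left(- \frac{25}{6} + G J\right)^{2}$)
$\left(82 + b\right) 41 - m{\left(194,218 \right)} = \left(82 + \frac{89}{330}\right) 41 - \frac{\left(-25 + 6 \cdot 218 \cdot 194\right)^{2}}{36} = \frac{27149}{330} \cdot 41 - \frac{\left(-25 + 253752\right)^{2}}{36} = \frac{1113109}{330} - \frac{253727^{2}}{36} = \frac{1113109}{330} - \frac{1}{36} \cdot 64377390529 = \frac{1113109}{330} - \frac{64377390529}{36} = - \frac{3540749800441}{1980}$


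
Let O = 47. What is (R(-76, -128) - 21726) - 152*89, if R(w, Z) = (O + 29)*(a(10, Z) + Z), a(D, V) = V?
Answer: -54710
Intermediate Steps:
R(w, Z) = 152*Z (R(w, Z) = (47 + 29)*(Z + Z) = 76*(2*Z) = 152*Z)
(R(-76, -128) - 21726) - 152*89 = (152*(-128) - 21726) - 152*89 = (-19456 - 21726) - 13528 = -41182 - 13528 = -54710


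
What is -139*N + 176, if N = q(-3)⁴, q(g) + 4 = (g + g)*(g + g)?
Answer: -145751888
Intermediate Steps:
q(g) = -4 + 4*g² (q(g) = -4 + (g + g)*(g + g) = -4 + (2*g)*(2*g) = -4 + 4*g²)
N = 1048576 (N = (-4 + 4*(-3)²)⁴ = (-4 + 4*9)⁴ = (-4 + 36)⁴ = 32⁴ = 1048576)
-139*N + 176 = -139*1048576 + 176 = -145752064 + 176 = -145751888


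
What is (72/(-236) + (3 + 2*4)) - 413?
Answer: -23736/59 ≈ -402.31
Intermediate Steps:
(72/(-236) + (3 + 2*4)) - 413 = (72*(-1/236) + (3 + 8)) - 413 = (-18/59 + 11) - 413 = 631/59 - 413 = -23736/59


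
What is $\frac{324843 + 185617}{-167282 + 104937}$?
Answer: $- \frac{102092}{12469} \approx -8.1877$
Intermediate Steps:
$\frac{324843 + 185617}{-167282 + 104937} = \frac{510460}{-62345} = 510460 \left(- \frac{1}{62345}\right) = - \frac{102092}{12469}$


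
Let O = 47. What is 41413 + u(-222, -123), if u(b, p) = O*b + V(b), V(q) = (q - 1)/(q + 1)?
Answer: 6846582/221 ≈ 30980.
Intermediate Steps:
V(q) = (-1 + q)/(1 + q)
u(b, p) = 47*b + (-1 + b)/(1 + b)
41413 + u(-222, -123) = 41413 + (-1 - 222 + 47*(-222)*(1 - 222))/(1 - 222) = 41413 + (-1 - 222 + 47*(-222)*(-221))/(-221) = 41413 - (-1 - 222 + 2305914)/221 = 41413 - 1/221*2305691 = 41413 - 2305691/221 = 6846582/221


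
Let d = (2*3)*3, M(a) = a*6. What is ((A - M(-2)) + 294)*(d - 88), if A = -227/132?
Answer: -1405775/66 ≈ -21300.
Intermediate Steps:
A = -227/132 (A = -227*1/132 = -227/132 ≈ -1.7197)
M(a) = 6*a
d = 18 (d = 6*3 = 18)
((A - M(-2)) + 294)*(d - 88) = ((-227/132 - 6*(-2)) + 294)*(18 - 88) = ((-227/132 - 1*(-12)) + 294)*(-70) = ((-227/132 + 12) + 294)*(-70) = (1357/132 + 294)*(-70) = (40165/132)*(-70) = -1405775/66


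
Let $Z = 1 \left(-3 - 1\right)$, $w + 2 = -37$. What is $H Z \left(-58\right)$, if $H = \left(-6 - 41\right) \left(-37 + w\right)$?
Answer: $828704$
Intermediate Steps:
$w = -39$ ($w = -2 - 37 = -39$)
$Z = -4$ ($Z = 1 \left(-4\right) = -4$)
$H = 3572$ ($H = \left(-6 - 41\right) \left(-37 - 39\right) = \left(-47\right) \left(-76\right) = 3572$)
$H Z \left(-58\right) = 3572 \left(-4\right) \left(-58\right) = \left(-14288\right) \left(-58\right) = 828704$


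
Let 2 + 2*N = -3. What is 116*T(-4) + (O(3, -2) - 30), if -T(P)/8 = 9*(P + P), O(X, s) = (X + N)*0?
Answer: 66786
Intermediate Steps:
N = -5/2 (N = -1 + (1/2)*(-3) = -1 - 3/2 = -5/2 ≈ -2.5000)
O(X, s) = 0 (O(X, s) = (X - 5/2)*0 = (-5/2 + X)*0 = 0)
T(P) = -144*P (T(P) = -72*(P + P) = -72*2*P = -144*P)
116*T(-4) + (O(3, -2) - 30) = 116*(-144*(-4)) + (0 - 30) = 116*576 - 30 = 66816 - 30 = 66786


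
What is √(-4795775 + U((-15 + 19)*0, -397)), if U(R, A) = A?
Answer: 18*I*√14803 ≈ 2190.0*I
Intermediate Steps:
√(-4795775 + U((-15 + 19)*0, -397)) = √(-4795775 - 397) = √(-4796172) = 18*I*√14803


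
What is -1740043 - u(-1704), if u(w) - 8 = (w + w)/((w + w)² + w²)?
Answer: -7412617259/4260 ≈ -1.7401e+6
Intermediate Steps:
u(w) = 8 + 2/(5*w) (u(w) = 8 + (w + w)/((w + w)² + w²) = 8 + (2*w)/((2*w)² + w²) = 8 + (2*w)/(4*w² + w²) = 8 + (2*w)/((5*w²)) = 8 + (2*w)*(1/(5*w²)) = 8 + 2/(5*w))
-1740043 - u(-1704) = -1740043 - (8 + (⅖)/(-1704)) = -1740043 - (8 + (⅖)*(-1/1704)) = -1740043 - (8 - 1/4260) = -1740043 - 1*34079/4260 = -1740043 - 34079/4260 = -7412617259/4260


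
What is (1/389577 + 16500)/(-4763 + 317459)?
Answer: 6428020501/121819169592 ≈ 0.052767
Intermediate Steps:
(1/389577 + 16500)/(-4763 + 317459) = (1/389577 + 16500)/312696 = (6428020501/389577)*(1/312696) = 6428020501/121819169592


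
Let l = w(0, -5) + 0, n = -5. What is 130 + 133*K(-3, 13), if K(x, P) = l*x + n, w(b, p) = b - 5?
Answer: 1460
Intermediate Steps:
w(b, p) = -5 + b
l = -5 (l = (-5 + 0) + 0 = -5 + 0 = -5)
K(x, P) = -5 - 5*x (K(x, P) = -5*x - 5 = -5 - 5*x)
130 + 133*K(-3, 13) = 130 + 133*(-5 - 5*(-3)) = 130 + 133*(-5 + 15) = 130 + 133*10 = 130 + 1330 = 1460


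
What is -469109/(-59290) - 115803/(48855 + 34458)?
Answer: 3579657583/548847530 ≈ 6.5221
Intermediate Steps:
-469109/(-59290) - 115803/(48855 + 34458) = -469109*(-1/59290) - 115803/83313 = 469109/59290 - 115803*1/83313 = 469109/59290 - 12867/9257 = 3579657583/548847530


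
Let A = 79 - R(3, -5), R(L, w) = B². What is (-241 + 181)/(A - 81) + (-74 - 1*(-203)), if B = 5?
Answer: 1181/9 ≈ 131.22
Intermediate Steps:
R(L, w) = 25 (R(L, w) = 5² = 25)
A = 54 (A = 79 - 1*25 = 79 - 25 = 54)
(-241 + 181)/(A - 81) + (-74 - 1*(-203)) = (-241 + 181)/(54 - 81) + (-74 - 1*(-203)) = -60/(-27) + (-74 + 203) = -60*(-1/27) + 129 = 20/9 + 129 = 1181/9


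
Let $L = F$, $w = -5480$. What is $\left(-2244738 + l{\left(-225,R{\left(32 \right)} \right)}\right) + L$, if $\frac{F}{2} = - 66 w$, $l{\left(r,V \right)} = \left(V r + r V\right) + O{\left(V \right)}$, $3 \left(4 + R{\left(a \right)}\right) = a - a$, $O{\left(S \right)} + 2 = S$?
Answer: $-1519584$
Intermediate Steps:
$O{\left(S \right)} = -2 + S$
$R{\left(a \right)} = -4$ ($R{\left(a \right)} = -4 + \frac{a - a}{3} = -4 + \frac{1}{3} \cdot 0 = -4 + 0 = -4$)
$l{\left(r,V \right)} = -2 + V + 2 V r$ ($l{\left(r,V \right)} = \left(V r + r V\right) + \left(-2 + V\right) = \left(V r + V r\right) + \left(-2 + V\right) = 2 V r + \left(-2 + V\right) = -2 + V + 2 V r$)
$F = 723360$ ($F = 2 \left(\left(-66\right) \left(-5480\right)\right) = 2 \cdot 361680 = 723360$)
$L = 723360$
$\left(-2244738 + l{\left(-225,R{\left(32 \right)} \right)}\right) + L = \left(-2244738 - \left(6 - 1800\right)\right) + 723360 = \left(-2244738 - -1794\right) + 723360 = \left(-2244738 + 1794\right) + 723360 = -2242944 + 723360 = -1519584$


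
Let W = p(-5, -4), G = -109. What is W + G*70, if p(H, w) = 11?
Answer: -7619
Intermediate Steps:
W = 11
W + G*70 = 11 - 109*70 = 11 - 7630 = -7619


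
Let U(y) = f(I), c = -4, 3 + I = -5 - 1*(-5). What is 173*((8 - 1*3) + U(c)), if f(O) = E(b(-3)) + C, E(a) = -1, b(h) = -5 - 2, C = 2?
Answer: 1038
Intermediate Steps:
b(h) = -7
I = -3 (I = -3 + (-5 - 1*(-5)) = -3 + (-5 + 5) = -3 + 0 = -3)
f(O) = 1 (f(O) = -1 + 2 = 1)
U(y) = 1
173*((8 - 1*3) + U(c)) = 173*((8 - 1*3) + 1) = 173*((8 - 3) + 1) = 173*(5 + 1) = 173*6 = 1038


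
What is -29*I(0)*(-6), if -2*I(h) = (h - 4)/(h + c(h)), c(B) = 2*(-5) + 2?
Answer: -87/2 ≈ -43.500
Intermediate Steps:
c(B) = -8 (c(B) = -10 + 2 = -8)
I(h) = -(-4 + h)/(2*(-8 + h)) (I(h) = -(h - 4)/(2*(h - 8)) = -(-4 + h)/(2*(-8 + h)))
-29*I(0)*(-6) = -29*(4 - 1*0)/(2*(-8 + 0))*(-6) = -29*(4 + 0)/(2*(-8))*(-6) = -29*(-1)*4/(2*8)*(-6) = -29*(-1/4)*(-6) = (29/4)*(-6) = -87/2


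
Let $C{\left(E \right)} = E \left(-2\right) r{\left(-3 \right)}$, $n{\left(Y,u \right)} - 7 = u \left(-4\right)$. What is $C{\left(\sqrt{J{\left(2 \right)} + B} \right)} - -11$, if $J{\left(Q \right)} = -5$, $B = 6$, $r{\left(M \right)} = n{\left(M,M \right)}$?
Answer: $-27$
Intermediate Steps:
$n{\left(Y,u \right)} = 7 - 4 u$ ($n{\left(Y,u \right)} = 7 + u \left(-4\right) = 7 - 4 u$)
$r{\left(M \right)} = 7 - 4 M$
$C{\left(E \right)} = - 38 E$ ($C{\left(E \right)} = E \left(-2\right) \left(7 - -12\right) = - 2 E \left(7 + 12\right) = - 2 E 19 = - 38 E$)
$C{\left(\sqrt{J{\left(2 \right)} + B} \right)} - -11 = - 38 \sqrt{-5 + 6} - -11 = - 38 \sqrt{1} + 11 = \left(-38\right) 1 + 11 = -38 + 11 = -27$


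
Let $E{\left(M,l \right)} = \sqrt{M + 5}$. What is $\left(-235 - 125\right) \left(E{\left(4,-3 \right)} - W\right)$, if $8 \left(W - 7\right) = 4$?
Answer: $1620$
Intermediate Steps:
$E{\left(M,l \right)} = \sqrt{5 + M}$
$W = \frac{15}{2}$ ($W = 7 + \frac{1}{8} \cdot 4 = 7 + \frac{1}{2} = \frac{15}{2} \approx 7.5$)
$\left(-235 - 125\right) \left(E{\left(4,-3 \right)} - W\right) = \left(-235 - 125\right) \left(\sqrt{5 + 4} - \frac{15}{2}\right) = - 360 \left(\sqrt{9} - \frac{15}{2}\right) = - 360 \left(3 - \frac{15}{2}\right) = \left(-360\right) \left(- \frac{9}{2}\right) = 1620$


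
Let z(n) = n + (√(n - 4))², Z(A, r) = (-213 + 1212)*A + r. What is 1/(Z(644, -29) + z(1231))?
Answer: 1/645785 ≈ 1.5485e-6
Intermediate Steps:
Z(A, r) = r + 999*A (Z(A, r) = 999*A + r = r + 999*A)
z(n) = -4 + 2*n (z(n) = n + (√(-4 + n))² = n + (-4 + n) = -4 + 2*n)
1/(Z(644, -29) + z(1231)) = 1/((-29 + 999*644) + (-4 + 2*1231)) = 1/((-29 + 643356) + (-4 + 2462)) = 1/(643327 + 2458) = 1/645785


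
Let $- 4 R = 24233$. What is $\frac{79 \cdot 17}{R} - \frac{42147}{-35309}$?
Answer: $\frac{831668303}{855642997} \approx 0.97198$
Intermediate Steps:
$R = - \frac{24233}{4}$ ($R = \left(- \frac{1}{4}\right) 24233 = - \frac{24233}{4} \approx -6058.3$)
$\frac{79 \cdot 17}{R} - \frac{42147}{-35309} = \frac{79 \cdot 17}{- \frac{24233}{4}} - \frac{42147}{-35309} = 1343 \left(- \frac{4}{24233}\right) - - \frac{42147}{35309} = - \frac{5372}{24233} + \frac{42147}{35309} = \frac{831668303}{855642997}$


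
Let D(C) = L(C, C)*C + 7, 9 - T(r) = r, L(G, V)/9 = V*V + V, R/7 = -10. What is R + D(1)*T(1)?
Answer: 130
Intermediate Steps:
R = -70 (R = 7*(-10) = -70)
L(G, V) = 9*V + 9*V**2 (L(G, V) = 9*(V*V + V) = 9*(V**2 + V) = 9*(V + V**2) = 9*V + 9*V**2)
T(r) = 9 - r
D(C) = 7 + 9*C**2*(1 + C) (D(C) = (9*C*(1 + C))*C + 7 = 9*C**2*(1 + C) + 7 = 7 + 9*C**2*(1 + C))
R + D(1)*T(1) = -70 + (7 + 9*1**2*(1 + 1))*(9 - 1*1) = -70 + (7 + 9*1*2)*(9 - 1) = -70 + (7 + 18)*8 = -70 + 25*8 = -70 + 200 = 130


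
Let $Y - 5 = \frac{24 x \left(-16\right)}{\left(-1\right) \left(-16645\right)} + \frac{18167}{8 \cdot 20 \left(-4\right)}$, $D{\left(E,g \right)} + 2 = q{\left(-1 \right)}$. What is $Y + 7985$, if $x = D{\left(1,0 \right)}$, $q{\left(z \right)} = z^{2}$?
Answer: $\frac{16962745609}{2130560} \approx 7961.6$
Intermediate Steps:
$D{\left(E,g \right)} = -1$ ($D{\left(E,g \right)} = -2 + \left(-1\right)^{2} = -2 + 1 = -1$)
$x = -1$
$Y = - \frac{49775991}{2130560}$ ($Y = 5 + \left(\frac{24 \left(-1\right) \left(-16\right)}{\left(-1\right) \left(-16645\right)} + \frac{18167}{8 \cdot 20 \left(-4\right)}\right) = 5 + \left(\frac{\left(-24\right) \left(-16\right)}{16645} + \frac{18167}{160 \left(-4\right)}\right) = 5 + \left(384 \cdot \frac{1}{16645} + \frac{18167}{-640}\right) = 5 + \left(\frac{384}{16645} + 18167 \left(- \frac{1}{640}\right)\right) = 5 + \left(\frac{384}{16645} - \frac{18167}{640}\right) = 5 - \frac{60428791}{2130560} = - \frac{49775991}{2130560} \approx -23.363$)
$Y + 7985 = - \frac{49775991}{2130560} + 7985 = \frac{16962745609}{2130560}$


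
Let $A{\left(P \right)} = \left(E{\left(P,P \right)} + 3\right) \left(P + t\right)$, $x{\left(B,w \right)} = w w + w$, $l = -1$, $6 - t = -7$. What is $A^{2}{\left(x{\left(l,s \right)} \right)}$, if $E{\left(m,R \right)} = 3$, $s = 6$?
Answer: $108900$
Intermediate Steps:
$t = 13$ ($t = 6 - -7 = 6 + 7 = 13$)
$x{\left(B,w \right)} = w + w^{2}$ ($x{\left(B,w \right)} = w^{2} + w = w + w^{2}$)
$A{\left(P \right)} = 78 + 6 P$ ($A{\left(P \right)} = \left(3 + 3\right) \left(P + 13\right) = 6 \left(13 + P\right) = 78 + 6 P$)
$A^{2}{\left(x{\left(l,s \right)} \right)} = \left(78 + 6 \cdot 6 \left(1 + 6\right)\right)^{2} = \left(78 + 6 \cdot 6 \cdot 7\right)^{2} = \left(78 + 6 \cdot 42\right)^{2} = \left(78 + 252\right)^{2} = 330^{2} = 108900$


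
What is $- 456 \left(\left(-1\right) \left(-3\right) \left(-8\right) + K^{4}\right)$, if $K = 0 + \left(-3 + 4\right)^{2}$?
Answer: $10488$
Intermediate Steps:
$K = 1$ ($K = 0 + 1^{2} = 0 + 1 = 1$)
$- 456 \left(\left(-1\right) \left(-3\right) \left(-8\right) + K^{4}\right) = - 456 \left(\left(-1\right) \left(-3\right) \left(-8\right) + 1^{4}\right) = - 456 \left(3 \left(-8\right) + 1\right) = - 456 \left(-24 + 1\right) = \left(-456\right) \left(-23\right) = 10488$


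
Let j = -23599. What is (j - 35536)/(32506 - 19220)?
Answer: -59135/13286 ≈ -4.4509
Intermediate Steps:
(j - 35536)/(32506 - 19220) = (-23599 - 35536)/(32506 - 19220) = -59135/13286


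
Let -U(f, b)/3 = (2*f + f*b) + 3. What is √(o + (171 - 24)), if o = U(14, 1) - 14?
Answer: I*√2 ≈ 1.4142*I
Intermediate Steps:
U(f, b) = -9 - 6*f - 3*b*f (U(f, b) = -3*((2*f + f*b) + 3) = -3*((2*f + b*f) + 3) = -3*(3 + 2*f + b*f) = -9 - 6*f - 3*b*f)
o = -149 (o = (-9 - 6*14 - 3*1*14) - 14 = (-9 - 84 - 42) - 1*14 = -135 - 14 = -149)
√(o + (171 - 24)) = √(-149 + (171 - 24)) = √(-149 + 147) = √(-2) = I*√2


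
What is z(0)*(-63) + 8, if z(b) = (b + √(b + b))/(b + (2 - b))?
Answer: 8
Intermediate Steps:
z(b) = b/2 + √2*√b/2 (z(b) = (b + √(2*b))/2 = (b + √2*√b)*(½) = b/2 + √2*√b/2)
z(0)*(-63) + 8 = ((½)*0 + √2*√0/2)*(-63) + 8 = (0 + (½)*√2*0)*(-63) + 8 = (0 + 0)*(-63) + 8 = 0*(-63) + 8 = 0 + 8 = 8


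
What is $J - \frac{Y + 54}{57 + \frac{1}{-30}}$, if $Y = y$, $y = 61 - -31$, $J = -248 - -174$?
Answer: $- \frac{130846}{1709} \approx -76.563$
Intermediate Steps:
$J = -74$ ($J = -248 + 174 = -74$)
$y = 92$ ($y = 61 + \left(-31 + 62\right) = 61 + 31 = 92$)
$Y = 92$
$J - \frac{Y + 54}{57 + \frac{1}{-30}} = -74 - \frac{92 + 54}{57 + \frac{1}{-30}} = -74 - \frac{146}{57 - \frac{1}{30}} = -74 - \frac{146}{\frac{1709}{30}} = -74 - 146 \cdot \frac{30}{1709} = -74 - \frac{4380}{1709} = - \frac{130846}{1709}$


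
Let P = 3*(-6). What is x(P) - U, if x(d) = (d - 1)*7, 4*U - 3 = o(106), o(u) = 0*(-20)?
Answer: -535/4 ≈ -133.75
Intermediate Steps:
o(u) = 0
P = -18
U = 3/4 (U = 3/4 + (1/4)*0 = 3/4 + 0 = 3/4 ≈ 0.75000)
x(d) = -7 + 7*d (x(d) = (-1 + d)*7 = -7 + 7*d)
x(P) - U = (-7 + 7*(-18)) - 1*3/4 = (-7 - 126) - 3/4 = -133 - 3/4 = -535/4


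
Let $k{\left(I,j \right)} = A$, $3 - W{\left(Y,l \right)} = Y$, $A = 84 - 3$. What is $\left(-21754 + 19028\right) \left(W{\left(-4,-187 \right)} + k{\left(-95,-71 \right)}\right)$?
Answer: $-239888$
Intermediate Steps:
$A = 81$
$W{\left(Y,l \right)} = 3 - Y$
$k{\left(I,j \right)} = 81$
$\left(-21754 + 19028\right) \left(W{\left(-4,-187 \right)} + k{\left(-95,-71 \right)}\right) = \left(-21754 + 19028\right) \left(\left(3 - -4\right) + 81\right) = - 2726 \left(\left(3 + 4\right) + 81\right) = - 2726 \left(7 + 81\right) = \left(-2726\right) 88 = -239888$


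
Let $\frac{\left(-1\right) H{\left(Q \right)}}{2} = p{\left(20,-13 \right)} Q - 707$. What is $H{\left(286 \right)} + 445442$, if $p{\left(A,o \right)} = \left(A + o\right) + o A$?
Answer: $591572$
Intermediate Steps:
$p{\left(A,o \right)} = A + o + A o$ ($p{\left(A,o \right)} = \left(A + o\right) + A o = A + o + A o$)
$H{\left(Q \right)} = 1414 + 506 Q$ ($H{\left(Q \right)} = - 2 \left(\left(20 - 13 + 20 \left(-13\right)\right) Q - 707\right) = - 2 \left(\left(20 - 13 - 260\right) Q - 707\right) = - 2 \left(- 253 Q - 707\right) = - 2 \left(-707 - 253 Q\right) = 1414 + 506 Q$)
$H{\left(286 \right)} + 445442 = \left(1414 + 506 \cdot 286\right) + 445442 = \left(1414 + 144716\right) + 445442 = 146130 + 445442 = 591572$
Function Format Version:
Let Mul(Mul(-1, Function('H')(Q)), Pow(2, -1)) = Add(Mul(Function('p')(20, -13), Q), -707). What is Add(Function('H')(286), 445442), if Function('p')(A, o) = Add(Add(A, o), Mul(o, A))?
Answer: 591572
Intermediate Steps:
Function('p')(A, o) = Add(A, o, Mul(A, o)) (Function('p')(A, o) = Add(Add(A, o), Mul(A, o)) = Add(A, o, Mul(A, o)))
Function('H')(Q) = Add(1414, Mul(506, Q)) (Function('H')(Q) = Mul(-2, Add(Mul(Add(20, -13, Mul(20, -13)), Q), -707)) = Mul(-2, Add(Mul(Add(20, -13, -260), Q), -707)) = Mul(-2, Add(Mul(-253, Q), -707)) = Mul(-2, Add(-707, Mul(-253, Q))) = Add(1414, Mul(506, Q)))
Add(Function('H')(286), 445442) = Add(Add(1414, Mul(506, 286)), 445442) = Add(Add(1414, 144716), 445442) = Add(146130, 445442) = 591572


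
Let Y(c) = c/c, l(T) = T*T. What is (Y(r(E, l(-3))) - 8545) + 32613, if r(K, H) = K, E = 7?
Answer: 24069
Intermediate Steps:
l(T) = T**2
Y(c) = 1
(Y(r(E, l(-3))) - 8545) + 32613 = (1 - 8545) + 32613 = -8544 + 32613 = 24069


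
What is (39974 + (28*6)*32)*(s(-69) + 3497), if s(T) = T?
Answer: 155459800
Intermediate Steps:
(39974 + (28*6)*32)*(s(-69) + 3497) = (39974 + (28*6)*32)*(-69 + 3497) = (39974 + 168*32)*3428 = (39974 + 5376)*3428 = 45350*3428 = 155459800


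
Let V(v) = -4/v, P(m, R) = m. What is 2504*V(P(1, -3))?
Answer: -10016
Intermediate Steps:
2504*V(P(1, -3)) = 2504*(-4/1) = 2504*(-4*1) = 2504*(-4) = -10016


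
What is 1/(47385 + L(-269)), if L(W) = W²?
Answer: 1/119746 ≈ 8.3510e-6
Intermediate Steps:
1/(47385 + L(-269)) = 1/(47385 + (-269)²) = 1/(47385 + 72361) = 1/119746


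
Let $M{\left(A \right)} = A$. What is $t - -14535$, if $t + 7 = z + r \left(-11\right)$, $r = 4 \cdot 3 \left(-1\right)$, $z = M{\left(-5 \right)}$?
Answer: $14655$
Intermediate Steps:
$z = -5$
$r = -12$ ($r = 12 \left(-1\right) = -12$)
$t = 120$ ($t = -7 - -127 = -7 + \left(-5 + 132\right) = -7 + 127 = 120$)
$t - -14535 = 120 - -14535 = 120 + 14535 = 14655$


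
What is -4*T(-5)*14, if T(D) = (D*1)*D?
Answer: -1400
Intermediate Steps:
T(D) = D² (T(D) = D*D = D²)
-4*T(-5)*14 = -4*(-5)²*14 = -4*25*14 = -100*14 = -1400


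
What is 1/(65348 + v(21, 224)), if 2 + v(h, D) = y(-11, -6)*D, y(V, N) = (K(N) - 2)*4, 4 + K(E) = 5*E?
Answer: 1/33090 ≈ 3.0221e-5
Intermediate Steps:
K(E) = -4 + 5*E
y(V, N) = -24 + 20*N (y(V, N) = ((-4 + 5*N) - 2)*4 = (-6 + 5*N)*4 = -24 + 20*N)
v(h, D) = -2 - 144*D (v(h, D) = -2 + (-24 + 20*(-6))*D = -2 + (-24 - 120)*D = -2 - 144*D)
1/(65348 + v(21, 224)) = 1/(65348 + (-2 - 144*224)) = 1/(65348 + (-2 - 32256)) = 1/(65348 - 32258) = 1/33090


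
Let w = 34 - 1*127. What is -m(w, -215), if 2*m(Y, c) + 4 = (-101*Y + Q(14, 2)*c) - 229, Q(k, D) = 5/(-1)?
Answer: -10235/2 ≈ -5117.5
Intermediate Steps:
Q(k, D) = -5 (Q(k, D) = 5*(-1) = -5)
w = -93 (w = 34 - 127 = -93)
m(Y, c) = -233/2 - 101*Y/2 - 5*c/2 (m(Y, c) = -2 + ((-101*Y - 5*c) - 229)/2 = -2 + (-229 - 101*Y - 5*c)/2 = -2 + (-229/2 - 101*Y/2 - 5*c/2) = -233/2 - 101*Y/2 - 5*c/2)
-m(w, -215) = -(-233/2 - 101/2*(-93) - 5/2*(-215)) = -(-233/2 + 9393/2 + 1075/2) = -1*10235/2 = -10235/2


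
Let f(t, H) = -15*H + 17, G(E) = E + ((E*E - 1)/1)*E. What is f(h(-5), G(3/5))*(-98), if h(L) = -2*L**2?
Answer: -33712/25 ≈ -1348.5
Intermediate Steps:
G(E) = E + E*(-1 + E**2) (G(E) = E + ((E**2 - 1)*1)*E = E + ((-1 + E**2)*1)*E = E + (-1 + E**2)*E = E + E*(-1 + E**2))
f(t, H) = 17 - 15*H
f(h(-5), G(3/5))*(-98) = (17 - 15*(3/5)**3)*(-98) = (17 - 15*27/125)*(-98) = (17 - 81/25)*(-98) = (344/25)*(-98) = -33712/25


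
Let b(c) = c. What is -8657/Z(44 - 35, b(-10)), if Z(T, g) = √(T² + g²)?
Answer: -8657*√181/181 ≈ -643.47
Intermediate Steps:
-8657/Z(44 - 35, b(-10)) = -8657/√((44 - 35)² + (-10)²) = -8657/√(9² + 100) = -8657/√(81 + 100) = -8657*√181/181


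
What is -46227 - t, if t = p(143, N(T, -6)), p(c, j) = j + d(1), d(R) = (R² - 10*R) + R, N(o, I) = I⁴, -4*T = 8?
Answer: -47515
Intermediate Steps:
T = -2 (T = -¼*8 = -2)
d(R) = R² - 9*R
p(c, j) = -8 + j (p(c, j) = j + 1*(-9 + 1) = j + 1*(-8) = j - 8 = -8 + j)
t = 1288 (t = -8 + (-6)⁴ = -8 + 1296 = 1288)
-46227 - t = -46227 - 1*1288 = -46227 - 1288 = -47515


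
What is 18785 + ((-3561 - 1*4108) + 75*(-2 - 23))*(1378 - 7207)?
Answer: 55650761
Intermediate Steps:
18785 + ((-3561 - 1*4108) + 75*(-2 - 23))*(1378 - 7207) = 18785 + ((-3561 - 4108) + 75*(-25))*(-5829) = 18785 + (-7669 - 1875)*(-5829) = 18785 - 9544*(-5829) = 18785 + 55631976 = 55650761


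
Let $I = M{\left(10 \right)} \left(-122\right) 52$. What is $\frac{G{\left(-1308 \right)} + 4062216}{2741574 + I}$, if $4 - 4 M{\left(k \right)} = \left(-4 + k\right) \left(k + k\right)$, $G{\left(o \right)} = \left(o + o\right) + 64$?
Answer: $\frac{2029832}{1462775} \approx 1.3877$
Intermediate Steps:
$G{\left(o \right)} = 64 + 2 o$ ($G{\left(o \right)} = 2 o + 64 = 64 + 2 o$)
$M{\left(k \right)} = 1 - \frac{k \left(-4 + k\right)}{2}$ ($M{\left(k \right)} = 1 - \frac{\left(-4 + k\right) \left(k + k\right)}{4} = 1 - \frac{\left(-4 + k\right) 2 k}{4} = 1 - \frac{2 k \left(-4 + k\right)}{4} = 1 - \frac{k \left(-4 + k\right)}{2}$)
$I = 183976$ ($I = \left(1 + 2 \cdot 10 - \frac{10^{2}}{2}\right) \left(-122\right) 52 = \left(1 + 20 - 50\right) \left(-122\right) 52 = \left(-29\right) \left(-122\right) 52 = 3538 \cdot 52 = 183976$)
$\frac{G{\left(-1308 \right)} + 4062216}{2741574 + I} = \frac{\left(64 + 2 \left(-1308\right)\right) + 4062216}{2741574 + 183976} = \frac{\left(64 - 2616\right) + 4062216}{2925550} = \left(-2552 + 4062216\right) \frac{1}{2925550} = 4059664 \cdot \frac{1}{2925550} = \frac{2029832}{1462775}$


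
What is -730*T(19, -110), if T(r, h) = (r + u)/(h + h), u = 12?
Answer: 2263/22 ≈ 102.86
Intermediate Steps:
T(r, h) = (12 + r)/(2*h) (T(r, h) = (r + 12)/(h + h) = (12 + r)/((2*h)) = (12 + r)*(1/(2*h)) = (12 + r)/(2*h))
-730*T(19, -110) = -365*(12 + 19)/(-110) = -365*(-1)*31/110 = -730*(-31/220) = 2263/22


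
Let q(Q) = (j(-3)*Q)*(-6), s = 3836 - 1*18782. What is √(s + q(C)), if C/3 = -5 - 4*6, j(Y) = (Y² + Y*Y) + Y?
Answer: 2*I*√1779 ≈ 84.356*I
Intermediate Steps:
j(Y) = Y + 2*Y² (j(Y) = (Y² + Y²) + Y = 2*Y² + Y = Y + 2*Y²)
s = -14946 (s = 3836 - 18782 = -14946)
C = -87 (C = 3*(-5 - 4*6) = 3*(-5 - 24) = 3*(-29) = -87)
q(Q) = -90*Q (q(Q) = ((-3*(1 + 2*(-3)))*Q)*(-6) = ((-3*(1 - 6))*Q)*(-6) = ((-3*(-5))*Q)*(-6) = (15*Q)*(-6) = -90*Q)
√(s + q(C)) = √(-14946 - 90*(-87)) = √(-14946 + 7830) = √(-7116) = 2*I*√1779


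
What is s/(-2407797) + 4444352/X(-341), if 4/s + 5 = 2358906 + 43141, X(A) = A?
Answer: -1168385701410091646/89646257582847 ≈ -13033.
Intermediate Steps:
s = 2/1201021 (s = 4/(-5 + (2358906 + 43141)) = 4/(-5 + 2402047) = 4/2402042 = 4*(1/2402042) = 2/1201021 ≈ 1.6653e-6)
s/(-2407797) + 4444352/X(-341) = (2/1201021)/(-2407797) + 4444352/(-341) = (2/1201021)*(-1/2407797) + 4444352*(-1/341) = -2/2891814760737 - 404032/31 = -1168385701410091646/89646257582847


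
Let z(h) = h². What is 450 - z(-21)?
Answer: 9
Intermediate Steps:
450 - z(-21) = 450 - 1*(-21)² = 450 - 1*441 = 450 - 441 = 9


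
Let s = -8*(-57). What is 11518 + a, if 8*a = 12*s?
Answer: 12202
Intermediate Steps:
s = 456
a = 684 (a = (12*456)/8 = (⅛)*5472 = 684)
11518 + a = 11518 + 684 = 12202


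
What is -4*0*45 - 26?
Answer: -26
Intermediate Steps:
-4*0*45 - 26 = 0*45 - 26 = 0 - 26 = -26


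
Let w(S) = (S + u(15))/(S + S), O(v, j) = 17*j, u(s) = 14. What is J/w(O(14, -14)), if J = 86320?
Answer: 183430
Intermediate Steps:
w(S) = (14 + S)/(2*S) (w(S) = (S + 14)/(S + S) = (14 + S)/((2*S)) = (14 + S)*(1/(2*S)) = (14 + S)/(2*S))
J/w(O(14, -14)) = 86320/(((14 + 17*(-14))/(2*((17*(-14)))))) = 86320/(((½)*(14 - 238)/(-238))) = 86320/(((½)*(-1/238)*(-224))) = 86320/(8/17) = 86320*(17/8) = 183430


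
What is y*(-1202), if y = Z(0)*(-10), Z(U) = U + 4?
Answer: 48080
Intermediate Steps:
Z(U) = 4 + U
y = -40 (y = (4 + 0)*(-10) = 4*(-10) = -40)
y*(-1202) = -40*(-1202) = 48080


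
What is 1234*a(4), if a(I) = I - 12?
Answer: -9872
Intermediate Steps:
a(I) = -12 + I
1234*a(4) = 1234*(-12 + 4) = 1234*(-8) = -9872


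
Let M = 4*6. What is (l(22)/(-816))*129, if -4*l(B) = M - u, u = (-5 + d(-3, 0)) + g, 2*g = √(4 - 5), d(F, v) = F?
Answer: 43/34 - 43*I/2176 ≈ 1.2647 - 0.019761*I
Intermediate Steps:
g = I/2 (g = √(4 - 5)/2 = √(-1)/2 = I/2 ≈ 0.5*I)
M = 24
u = -8 + I/2 (u = (-5 - 3) + I/2 = -8 + I/2 ≈ -8.0 + 0.5*I)
l(B) = -8 + I/8 (l(B) = -(24 - (-8 + I/2))/4 = -(24 + (8 - I/2))/4 = -(32 - I/2)/4 = -8 + I/8)
(l(22)/(-816))*129 = ((-8 + I/8)/(-816))*129 = ((-8 + I/8)*(-1/816))*129 = (1/102 - I/6528)*129 = 43/34 - 43*I/2176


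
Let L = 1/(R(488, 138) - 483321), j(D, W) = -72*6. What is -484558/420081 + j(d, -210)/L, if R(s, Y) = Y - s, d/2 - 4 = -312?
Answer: 87774190371074/420081 ≈ 2.0895e+8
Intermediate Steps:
d = -616 (d = 8 + 2*(-312) = 8 - 624 = -616)
j(D, W) = -432
L = -1/483671 (L = 1/((138 - 1*488) - 483321) = 1/((138 - 488) - 483321) = 1/(-350 - 483321) = 1/(-483671) = -1/483671 ≈ -2.0675e-6)
-484558/420081 + j(d, -210)/L = -484558/420081 - 432/(-1/483671) = -484558*1/420081 - 432*(-483671) = -484558/420081 + 208945872 = 87774190371074/420081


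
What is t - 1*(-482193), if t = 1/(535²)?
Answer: 138015691426/286225 ≈ 4.8219e+5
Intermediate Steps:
t = 1/286225 ≈ 3.4938e-6
t - 1*(-482193) = 1/286225 - 1*(-482193) = 1/286225 + 482193 = 138015691426/286225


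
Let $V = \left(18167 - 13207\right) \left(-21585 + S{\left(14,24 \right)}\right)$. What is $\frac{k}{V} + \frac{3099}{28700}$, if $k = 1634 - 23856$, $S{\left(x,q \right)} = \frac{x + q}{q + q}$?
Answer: $\frac{7123060737}{65840469100} \approx 0.10819$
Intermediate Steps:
$S{\left(x,q \right)} = \frac{q + x}{2 q}$
$k = -22222$
$V = - \frac{321173020}{3}$ ($V = \left(18167 - 13207\right) \left(-21585 + \frac{24 + 14}{2 \cdot 24}\right) = 4960 \left(-21585 + \frac{1}{2} \cdot \frac{1}{24} \cdot 38\right) = 4960 \left(-21585 + \frac{19}{24}\right) = 4960 \left(- \frac{518021}{24}\right) = - \frac{321173020}{3} \approx -1.0706 \cdot 10^{8}$)
$\frac{k}{V} + \frac{3099}{28700} = - \frac{22222}{- \frac{321173020}{3}} + \frac{3099}{28700} = \left(-22222\right) \left(- \frac{3}{321173020}\right) + 3099 \cdot \frac{1}{28700} = \frac{33333}{160586510} + \frac{3099}{28700} = \frac{7123060737}{65840469100}$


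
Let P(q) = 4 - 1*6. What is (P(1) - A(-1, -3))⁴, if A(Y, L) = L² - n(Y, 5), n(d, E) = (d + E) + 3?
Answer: 256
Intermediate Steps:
n(d, E) = 3 + E + d (n(d, E) = (E + d) + 3 = 3 + E + d)
P(q) = -2 (P(q) = 4 - 6 = -2)
A(Y, L) = -8 + L² - Y (A(Y, L) = L² - (3 + 5 + Y) = L² - (8 + Y) = L² + (-8 - Y) = -8 + L² - Y)
(P(1) - A(-1, -3))⁴ = (-2 - (-8 + (-3)² - 1*(-1)))⁴ = (-2 - (-8 + 9 + 1))⁴ = (-2 - 1*2)⁴ = (-2 - 2)⁴ = (-4)⁴ = 256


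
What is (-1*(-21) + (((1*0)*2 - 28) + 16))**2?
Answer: 81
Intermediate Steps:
(-1*(-21) + (((1*0)*2 - 28) + 16))**2 = (21 + ((0*2 - 28) + 16))**2 = (21 + ((0 - 28) + 16))**2 = (21 + (-28 + 16))**2 = (21 - 12)**2 = 9**2 = 81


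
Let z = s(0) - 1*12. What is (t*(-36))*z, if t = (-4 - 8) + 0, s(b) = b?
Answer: -5184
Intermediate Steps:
t = -12 (t = -12 + 0 = -12)
z = -12 (z = 0 - 1*12 = 0 - 12 = -12)
(t*(-36))*z = -12*(-36)*(-12) = 432*(-12) = -5184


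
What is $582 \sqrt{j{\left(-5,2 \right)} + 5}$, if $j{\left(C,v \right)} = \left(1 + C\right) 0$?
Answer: $582 \sqrt{5} \approx 1301.4$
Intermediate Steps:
$j{\left(C,v \right)} = 0$
$582 \sqrt{j{\left(-5,2 \right)} + 5} = 582 \sqrt{0 + 5} = 582 \sqrt{5}$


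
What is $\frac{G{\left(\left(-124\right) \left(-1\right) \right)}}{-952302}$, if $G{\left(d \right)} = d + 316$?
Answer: $- \frac{220}{476151} \approx -0.00046204$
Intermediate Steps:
$G{\left(d \right)} = 316 + d$
$\frac{G{\left(\left(-124\right) \left(-1\right) \right)}}{-952302} = \frac{316 - -124}{-952302} = \left(316 + 124\right) \left(- \frac{1}{952302}\right) = 440 \left(- \frac{1}{952302}\right) = - \frac{220}{476151}$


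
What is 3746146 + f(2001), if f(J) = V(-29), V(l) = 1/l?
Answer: 108638233/29 ≈ 3.7461e+6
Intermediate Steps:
V(l) = 1/l
f(J) = -1/29 (f(J) = 1/(-29) = -1/29)
3746146 + f(2001) = 3746146 - 1/29 = 108638233/29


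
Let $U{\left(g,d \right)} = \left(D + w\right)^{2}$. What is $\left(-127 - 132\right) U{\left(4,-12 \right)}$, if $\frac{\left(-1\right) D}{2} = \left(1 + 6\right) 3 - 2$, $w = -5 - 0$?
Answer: $-478891$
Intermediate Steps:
$w = -5$ ($w = -5 + 0 = -5$)
$D = -38$ ($D = - 2 \left(\left(1 + 6\right) 3 - 2\right) = - 2 \left(7 \cdot 3 - 2\right) = - 2 \left(21 - 2\right) = \left(-2\right) 19 = -38$)
$U{\left(g,d \right)} = 1849$ ($U{\left(g,d \right)} = \left(-38 - 5\right)^{2} = \left(-43\right)^{2} = 1849$)
$\left(-127 - 132\right) U{\left(4,-12 \right)} = \left(-127 - 132\right) 1849 = \left(-259\right) 1849 = -478891$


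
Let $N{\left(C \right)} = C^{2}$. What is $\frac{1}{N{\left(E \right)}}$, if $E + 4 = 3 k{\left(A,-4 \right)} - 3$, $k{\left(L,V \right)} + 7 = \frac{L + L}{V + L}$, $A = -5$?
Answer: $\frac{9}{5476} \approx 0.0016435$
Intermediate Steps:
$k{\left(L,V \right)} = -7 + \frac{2 L}{L + V}$ ($k{\left(L,V \right)} = -7 + \frac{L + L}{V + L} = -7 + \frac{2 L}{L + V}$)
$E = - \frac{74}{3}$ ($E = -4 + \left(3 \frac{\left(-7\right) \left(-4\right) - -25}{-5 - 4} - 3\right) = -4 + \left(3 \frac{28 + 25}{-9} - 3\right) = -4 + \left(3 \left(\left(- \frac{1}{9}\right) 53\right) - 3\right) = -4 + \left(3 \left(- \frac{53}{9}\right) - 3\right) = -4 - \frac{62}{3} = - \frac{74}{3} \approx -24.667$)
$\frac{1}{N{\left(E \right)}} = \frac{1}{\left(- \frac{74}{3}\right)^{2}} = \frac{1}{\frac{5476}{9}} = \frac{9}{5476}$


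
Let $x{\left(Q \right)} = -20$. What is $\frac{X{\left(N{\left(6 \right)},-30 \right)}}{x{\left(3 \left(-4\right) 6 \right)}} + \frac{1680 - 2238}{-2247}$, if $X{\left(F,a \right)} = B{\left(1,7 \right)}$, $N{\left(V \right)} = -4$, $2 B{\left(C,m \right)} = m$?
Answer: $\frac{2197}{29960} \approx 0.073331$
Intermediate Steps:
$B{\left(C,m \right)} = \frac{m}{2}$
$X{\left(F,a \right)} = \frac{7}{2}$ ($X{\left(F,a \right)} = \frac{1}{2} \cdot 7 = \frac{7}{2}$)
$\frac{X{\left(N{\left(6 \right)},-30 \right)}}{x{\left(3 \left(-4\right) 6 \right)}} + \frac{1680 - 2238}{-2247} = \frac{7}{2 \left(-20\right)} + \frac{1680 - 2238}{-2247} = \frac{7}{2} \left(- \frac{1}{20}\right) + \left(1680 - 2238\right) \left(- \frac{1}{2247}\right) = - \frac{7}{40} - - \frac{186}{749} = - \frac{7}{40} + \frac{186}{749} = \frac{2197}{29960}$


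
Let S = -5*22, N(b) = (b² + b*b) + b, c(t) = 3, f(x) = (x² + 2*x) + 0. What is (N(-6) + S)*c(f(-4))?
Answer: -132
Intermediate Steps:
f(x) = x² + 2*x
N(b) = b + 2*b² (N(b) = (b² + b²) + b = 2*b² + b = b + 2*b²)
S = -110
(N(-6) + S)*c(f(-4)) = (-6*(1 + 2*(-6)) - 110)*3 = (-6*(1 - 12) - 110)*3 = (-6*(-11) - 110)*3 = (66 - 110)*3 = -44*3 = -132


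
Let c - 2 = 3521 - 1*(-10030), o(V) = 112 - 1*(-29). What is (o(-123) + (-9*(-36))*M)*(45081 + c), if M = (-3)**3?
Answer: -504662838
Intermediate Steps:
o(V) = 141 (o(V) = 112 + 29 = 141)
M = -27
c = 13553 (c = 2 + (3521 - 1*(-10030)) = 2 + (3521 + 10030) = 2 + 13551 = 13553)
(o(-123) + (-9*(-36))*M)*(45081 + c) = (141 - 9*(-36)*(-27))*(45081 + 13553) = (141 + 324*(-27))*58634 = (141 - 8748)*58634 = -8607*58634 = -504662838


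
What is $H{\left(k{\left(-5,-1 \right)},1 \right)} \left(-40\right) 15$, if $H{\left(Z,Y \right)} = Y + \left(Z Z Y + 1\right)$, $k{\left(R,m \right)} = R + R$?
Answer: $-61200$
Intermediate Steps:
$k{\left(R,m \right)} = 2 R$
$H{\left(Z,Y \right)} = 1 + Y + Y Z^{2}$ ($H{\left(Z,Y \right)} = Y + \left(Z^{2} Y + 1\right) = Y + \left(Y Z^{2} + 1\right) = Y + \left(1 + Y Z^{2}\right) = 1 + Y + Y Z^{2}$)
$H{\left(k{\left(-5,-1 \right)},1 \right)} \left(-40\right) 15 = \left(1 + 1 + 1 \left(2 \left(-5\right)\right)^{2}\right) \left(-40\right) 15 = \left(1 + 1 + 1 \left(-10\right)^{2}\right) \left(-40\right) 15 = \left(1 + 1 + 1 \cdot 100\right) \left(-40\right) 15 = \left(1 + 1 + 100\right) \left(-40\right) 15 = 102 \left(-40\right) 15 = \left(-4080\right) 15 = -61200$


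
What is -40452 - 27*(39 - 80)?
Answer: -39345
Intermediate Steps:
-40452 - 27*(39 - 80) = -40452 - 27*(-41) = -40452 - 1*(-1107) = -40452 + 1107 = -39345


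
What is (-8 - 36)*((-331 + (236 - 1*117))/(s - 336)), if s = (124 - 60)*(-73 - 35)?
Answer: -583/453 ≈ -1.2870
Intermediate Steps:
s = -6912 (s = 64*(-108) = -6912)
(-8 - 36)*((-331 + (236 - 1*117))/(s - 336)) = (-8 - 36)*((-331 + (236 - 1*117))/(-6912 - 336)) = -44*(-331 + (236 - 117))/(-7248) = -44*(-331 + 119)*(-1)/7248 = -(-9328)*(-1)/7248 = -44*53/1812 = -583/453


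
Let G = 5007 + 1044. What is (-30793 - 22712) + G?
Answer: -47454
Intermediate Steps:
G = 6051
(-30793 - 22712) + G = (-30793 - 22712) + 6051 = -53505 + 6051 = -47454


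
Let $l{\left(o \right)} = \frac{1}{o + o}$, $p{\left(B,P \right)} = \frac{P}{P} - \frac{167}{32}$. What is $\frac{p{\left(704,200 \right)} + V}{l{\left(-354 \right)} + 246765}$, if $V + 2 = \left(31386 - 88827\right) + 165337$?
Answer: $\frac{611087721}{1397676952} \approx 0.43722$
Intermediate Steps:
$p{\left(B,P \right)} = - \frac{135}{32}$ ($p{\left(B,P \right)} = 1 - \frac{167}{32} = - \frac{135}{32}$)
$l{\left(o \right)} = \frac{1}{2 o}$
$V = 107894$ ($V = -2 + \left(\left(31386 - 88827\right) + 165337\right) = -2 + \left(-57441 + 165337\right) = -2 + 107896 = 107894$)
$\frac{p{\left(704,200 \right)} + V}{l{\left(-354 \right)} + 246765} = \frac{- \frac{135}{32} + 107894}{\frac{1}{2 \left(-354\right)} + 246765} = \frac{3452473}{32 \left(\frac{1}{2} \left(- \frac{1}{354}\right) + 246765\right)} = \frac{3452473}{32 \left(- \frac{1}{708} + 246765\right)} = \frac{3452473}{32 \cdot \frac{174709619}{708}} = \frac{3452473}{32} \cdot \frac{708}{174709619} = \frac{611087721}{1397676952}$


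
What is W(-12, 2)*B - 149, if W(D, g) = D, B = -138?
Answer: 1507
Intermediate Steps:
W(-12, 2)*B - 149 = -12*(-138) - 149 = 1656 - 149 = 1507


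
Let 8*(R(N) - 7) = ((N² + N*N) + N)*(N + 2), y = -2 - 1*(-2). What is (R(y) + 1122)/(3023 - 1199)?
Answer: 1129/1824 ≈ 0.61897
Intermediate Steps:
y = 0 (y = -2 + 2 = 0)
R(N) = 7 + (2 + N)*(N + 2*N²)/8 (R(N) = 7 + (((N² + N*N) + N)*(N + 2))/8 = 7 + (((N² + N²) + N)*(2 + N))/8 = 7 + ((2*N² + N)*(2 + N))/8 = 7 + ((N + 2*N²)*(2 + N))/8 = 7 + ((2 + N)*(N + 2*N²))/8 = 7 + (2 + N)*(N + 2*N²)/8)
(R(y) + 1122)/(3023 - 1199) = ((7 + (¼)*0 + (¼)*0³ + (5/8)*0²) + 1122)/(3023 - 1199) = ((7 + 0 + (¼)*0 + (5/8)*0) + 1122)/1824 = ((7 + 0 + 0 + 0) + 1122)*(1/1824) = (7 + 1122)*(1/1824) = 1129*(1/1824) = 1129/1824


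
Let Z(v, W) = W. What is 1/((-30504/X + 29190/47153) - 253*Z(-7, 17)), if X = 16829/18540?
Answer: -793537837/30079618774907 ≈ -2.6381e-5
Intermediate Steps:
X = 16829/18540 (X = 16829*(1/18540) = 16829/18540 ≈ 0.90771)
1/((-30504/X + 29190/47153) - 253*Z(-7, 17)) = 1/((-30504/16829/18540 + 29190/47153) - 253*17) = 1/((-30504*18540/16829 + 29190*(1/47153)) - 4301) = 1/((-565544160/16829 + 29190/47153) - 4301) = 1/(-26666612537970/793537837 - 4301) = 1/(-30079618774907/793537837) = -793537837/30079618774907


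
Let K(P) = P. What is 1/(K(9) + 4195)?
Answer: 1/4204 ≈ 0.00023787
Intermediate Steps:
1/(K(9) + 4195) = 1/(9 + 4195) = 1/4204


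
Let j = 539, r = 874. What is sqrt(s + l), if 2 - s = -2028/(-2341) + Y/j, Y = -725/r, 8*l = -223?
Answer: I*sqrt(2654755920506778902)/315089236 ≈ 5.1711*I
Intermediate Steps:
l = -223/8 (l = (1/8)*(-223) = -223/8 ≈ -27.875)
Y = -725/874 ≈ -0.82952
s = 1251959469/1102812326 (s = 2 - (-2028/(-2341) - 725/874/539) = 2 - (-2028*(-1/2341) - 725/874*1/539) = 2 - (2028/2341 - 725/471086) = 2 - 1*953665183/1102812326 = 2 - 953665183/1102812326 = 1251959469/1102812326 ≈ 1.1352)
sqrt(s + l) = sqrt(1251959469/1102812326 - 223/8) = sqrt(-117955736473/4411249304) = I*sqrt(2654755920506778902)/315089236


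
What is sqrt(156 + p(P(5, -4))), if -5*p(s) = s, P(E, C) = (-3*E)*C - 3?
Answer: sqrt(3615)/5 ≈ 12.025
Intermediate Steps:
P(E, C) = -3 - 3*C*E (P(E, C) = -3*C*E - 3 = -3 - 3*C*E)
p(s) = -s/5
sqrt(156 + p(P(5, -4))) = sqrt(156 - (-3 - 3*(-4)*5)/5) = sqrt(156 - (-3 + 60)/5) = sqrt(156 - 1/5*57) = sqrt(156 - 57/5) = sqrt(723/5) = sqrt(3615)/5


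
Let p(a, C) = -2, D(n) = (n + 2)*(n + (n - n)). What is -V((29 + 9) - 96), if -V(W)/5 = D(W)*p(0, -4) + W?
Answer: -32770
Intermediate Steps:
D(n) = n*(2 + n) (D(n) = (2 + n)*(n + 0) = (2 + n)*n = n*(2 + n))
V(W) = -5*W + 10*W*(2 + W) (V(W) = -5*((W*(2 + W))*(-2) + W) = -5*(-2*W*(2 + W) + W) = -5*(W - 2*W*(2 + W)) = -5*W + 10*W*(2 + W))
-V((29 + 9) - 96) = -5*((29 + 9) - 96)*(3 + 2*((29 + 9) - 96)) = -5*(38 - 96)*(3 + 2*(38 - 96)) = -5*(-58)*(3 + 2*(-58)) = -5*(-58)*(3 - 116) = -5*(-58)*(-113) = -1*32770 = -32770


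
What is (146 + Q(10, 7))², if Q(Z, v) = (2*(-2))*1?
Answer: 20164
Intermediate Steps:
Q(Z, v) = -4 (Q(Z, v) = -4*1 = -4)
(146 + Q(10, 7))² = (146 - 4)² = 142² = 20164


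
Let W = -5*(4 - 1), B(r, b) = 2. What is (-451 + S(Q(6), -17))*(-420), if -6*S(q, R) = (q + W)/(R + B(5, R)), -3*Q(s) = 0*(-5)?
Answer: 189490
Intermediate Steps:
W = -15 (W = -5*3 = -15)
Q(s) = 0 (Q(s) = -0*(-5) = -⅓*0 = 0)
S(q, R) = -(-15 + q)/(6*(2 + R)) (S(q, R) = -(q - 15)/(6*(R + 2)) = -(-15 + q)/(6*(2 + R)))
(-451 + S(Q(6), -17))*(-420) = (-451 + (15 - 1*0)/(6*(2 - 17)))*(-420) = (-451 + (⅙)*(15 + 0)/(-15))*(-420) = (-451 + (⅙)*(-1/15)*15)*(-420) = (-451 - ⅙)*(-420) = -2707/6*(-420) = 189490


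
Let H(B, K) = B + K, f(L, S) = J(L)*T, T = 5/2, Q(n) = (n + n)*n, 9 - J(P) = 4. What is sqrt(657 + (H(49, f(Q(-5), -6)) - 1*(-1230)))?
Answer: 3*sqrt(866)/2 ≈ 44.142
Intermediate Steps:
J(P) = 5 (J(P) = 9 - 1*4 = 9 - 4 = 5)
Q(n) = 2*n**2 (Q(n) = (2*n)*n = 2*n**2)
T = 5/2 (T = 5*(1/2) = 5/2 ≈ 2.5000)
f(L, S) = 25/2 (f(L, S) = 5*(5/2) = 25/2)
sqrt(657 + (H(49, f(Q(-5), -6)) - 1*(-1230))) = sqrt(657 + ((49 + 25/2) - 1*(-1230))) = sqrt(657 + (123/2 + 1230)) = sqrt(657 + 2583/2) = sqrt(3897/2) = 3*sqrt(866)/2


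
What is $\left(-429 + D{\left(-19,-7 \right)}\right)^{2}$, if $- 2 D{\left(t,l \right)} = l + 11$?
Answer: $185761$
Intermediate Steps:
$D{\left(t,l \right)} = - \frac{11}{2} - \frac{l}{2}$ ($D{\left(t,l \right)} = - \frac{l + 11}{2} = - \frac{11 + l}{2} = - \frac{11}{2} - \frac{l}{2}$)
$\left(-429 + D{\left(-19,-7 \right)}\right)^{2} = \left(-429 - 2\right)^{2} = \left(-431\right)^{2} = 185761$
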